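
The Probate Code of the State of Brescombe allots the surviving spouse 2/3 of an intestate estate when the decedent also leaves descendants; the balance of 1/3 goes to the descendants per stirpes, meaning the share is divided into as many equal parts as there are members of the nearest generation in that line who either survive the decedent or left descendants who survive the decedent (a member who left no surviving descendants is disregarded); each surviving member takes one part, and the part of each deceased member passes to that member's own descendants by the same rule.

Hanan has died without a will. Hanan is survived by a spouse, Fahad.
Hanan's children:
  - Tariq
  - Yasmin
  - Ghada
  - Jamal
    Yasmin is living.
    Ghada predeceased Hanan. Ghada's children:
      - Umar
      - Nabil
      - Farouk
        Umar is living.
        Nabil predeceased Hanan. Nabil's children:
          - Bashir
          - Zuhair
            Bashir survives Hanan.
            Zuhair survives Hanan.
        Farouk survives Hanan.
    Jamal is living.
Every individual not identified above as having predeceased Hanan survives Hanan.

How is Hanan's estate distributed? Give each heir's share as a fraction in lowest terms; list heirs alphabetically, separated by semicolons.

Fahad, as surviving spouse, takes 2/3.
The remaining 1/3 passes to Hanan's descendants per stirpes.
The 1/3 is divided into 4 equal shares of 1/12 among Tariq, Yasmin, Ghada, Jamal.
Tariq is living and takes 1/12.
Yasmin is living and takes 1/12.
Ghada predeceased; the 1/12 allotted to Ghada's branch passes to Ghada's issue by representation.
The 1/12 is divided into 3 equal shares of 1/36 among Umar, Nabil, Farouk.
Umar is living and takes 1/36.
Nabil predeceased; the 1/36 allotted to Nabil's branch passes to Nabil's issue by representation.
The 1/36 is divided into 2 equal shares of 1/72 among Bashir, Zuhair.
Bashir is living and takes 1/72.
Zuhair is living and takes 1/72.
Farouk is living and takes 1/36.
Jamal is living and takes 1/12.

Bashir 1/72; Fahad 2/3; Farouk 1/36; Jamal 1/12; Tariq 1/12; Umar 1/36; Yasmin 1/12; Zuhair 1/72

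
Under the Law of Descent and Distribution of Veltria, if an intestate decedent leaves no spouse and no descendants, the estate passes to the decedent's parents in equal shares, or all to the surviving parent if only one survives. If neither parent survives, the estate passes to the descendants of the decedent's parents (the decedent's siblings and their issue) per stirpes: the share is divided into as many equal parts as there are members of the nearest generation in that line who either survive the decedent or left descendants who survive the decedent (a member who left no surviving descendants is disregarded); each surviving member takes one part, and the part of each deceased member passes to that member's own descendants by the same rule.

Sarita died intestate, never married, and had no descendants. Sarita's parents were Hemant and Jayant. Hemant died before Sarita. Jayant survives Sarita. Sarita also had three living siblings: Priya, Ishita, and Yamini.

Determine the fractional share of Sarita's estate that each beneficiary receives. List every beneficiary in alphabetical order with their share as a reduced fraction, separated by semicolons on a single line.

Only one parent, Jayant, survives, so Jayant takes the entire estate. The siblings take nothing because a surviving parent has priority.

Jayant 1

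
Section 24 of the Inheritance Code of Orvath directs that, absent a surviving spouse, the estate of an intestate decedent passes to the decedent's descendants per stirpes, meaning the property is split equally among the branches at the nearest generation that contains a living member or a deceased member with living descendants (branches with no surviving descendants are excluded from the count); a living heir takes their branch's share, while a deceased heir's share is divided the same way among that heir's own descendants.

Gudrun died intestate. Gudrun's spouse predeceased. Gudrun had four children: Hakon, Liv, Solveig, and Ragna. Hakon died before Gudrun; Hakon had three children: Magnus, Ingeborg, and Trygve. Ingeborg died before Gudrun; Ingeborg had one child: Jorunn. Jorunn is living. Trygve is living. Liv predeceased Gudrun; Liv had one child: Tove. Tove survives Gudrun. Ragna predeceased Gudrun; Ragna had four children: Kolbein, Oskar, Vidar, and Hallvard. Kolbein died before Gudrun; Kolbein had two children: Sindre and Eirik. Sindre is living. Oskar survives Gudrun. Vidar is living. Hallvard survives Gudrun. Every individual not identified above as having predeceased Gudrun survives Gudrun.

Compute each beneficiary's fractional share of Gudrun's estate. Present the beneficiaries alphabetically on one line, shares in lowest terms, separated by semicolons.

Eirik 1/32; Hallvard 1/16; Jorunn 1/12; Magnus 1/12; Oskar 1/16; Sindre 1/32; Solveig 1/4; Tove 1/4; Trygve 1/12; Vidar 1/16

There is no surviving spouse, so the entire estate passes to Gudrun's descendants per stirpes.
The estate is divided into 4 equal shares of 1/4 among Hakon, Liv, Solveig, Ragna.
Hakon predeceased; the 1/4 allotted to Hakon's branch passes to Hakon's issue by representation.
The 1/4 is divided into 3 equal shares of 1/12 among Magnus, Ingeborg, Trygve.
Magnus is living and takes 1/12.
Ingeborg predeceased; the 1/12 allotted to Ingeborg's branch passes to Ingeborg's issue by representation.
Jorunn is the sole taker at this level and receives the full 1/12.
Trygve is living and takes 1/12.
Liv predeceased; the 1/4 allotted to Liv's branch passes to Liv's issue by representation.
Tove is the sole taker at this level and receives the full 1/4.
Solveig is living and takes 1/4.
Ragna predeceased; the 1/4 allotted to Ragna's branch passes to Ragna's issue by representation.
The 1/4 is divided into 4 equal shares of 1/16 among Kolbein, Oskar, Vidar, Hallvard.
Kolbein predeceased; the 1/16 allotted to Kolbein's branch passes to Kolbein's issue by representation.
The 1/16 is divided into 2 equal shares of 1/32 among Sindre, Eirik.
Sindre is living and takes 1/32.
Eirik is living and takes 1/32.
Oskar is living and takes 1/16.
Vidar is living and takes 1/16.
Hallvard is living and takes 1/16.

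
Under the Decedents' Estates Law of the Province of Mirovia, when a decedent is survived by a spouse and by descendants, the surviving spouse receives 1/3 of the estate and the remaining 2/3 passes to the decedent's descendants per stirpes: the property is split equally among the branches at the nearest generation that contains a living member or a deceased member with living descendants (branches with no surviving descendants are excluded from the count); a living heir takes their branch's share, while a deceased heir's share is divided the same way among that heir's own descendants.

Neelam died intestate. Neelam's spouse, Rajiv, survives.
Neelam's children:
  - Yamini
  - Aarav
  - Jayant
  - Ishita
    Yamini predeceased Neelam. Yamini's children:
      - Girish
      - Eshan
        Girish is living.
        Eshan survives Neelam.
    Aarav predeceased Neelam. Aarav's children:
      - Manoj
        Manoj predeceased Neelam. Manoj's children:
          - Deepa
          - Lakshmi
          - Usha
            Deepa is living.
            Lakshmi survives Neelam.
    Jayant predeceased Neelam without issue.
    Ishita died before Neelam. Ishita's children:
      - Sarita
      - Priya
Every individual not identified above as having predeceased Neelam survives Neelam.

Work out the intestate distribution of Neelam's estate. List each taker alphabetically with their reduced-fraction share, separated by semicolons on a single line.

Deepa 2/27; Eshan 1/9; Girish 1/9; Lakshmi 2/27; Priya 1/9; Rajiv 1/3; Sarita 1/9; Usha 2/27

Rajiv, as surviving spouse, takes 1/3.
The remaining 2/3 passes to Neelam's descendants per stirpes.
Jayant left no surviving issue, so that branch lapses and is disregarded.
The 2/3 is divided into 3 equal shares of 2/9 among Yamini, Aarav, Ishita.
Yamini predeceased; the 2/9 allotted to Yamini's branch passes to Yamini's issue by representation.
The 2/9 is divided into 2 equal shares of 1/9 among Girish, Eshan.
Girish is living and takes 1/9.
Eshan is living and takes 1/9.
Aarav predeceased; the 2/9 allotted to Aarav's branch passes to Aarav's issue by representation.
Manoj's line is the sole branch at this level, so the full 2/9 passes to Manoj's issue by representation.
The 2/9 is divided into 3 equal shares of 2/27 among Deepa, Lakshmi, Usha.
Deepa is living and takes 2/27.
Lakshmi is living and takes 2/27.
Usha is living and takes 2/27.
Ishita predeceased; the 2/9 allotted to Ishita's branch passes to Ishita's issue by representation.
The 2/9 is divided into 2 equal shares of 1/9 among Sarita, Priya.
Sarita is living and takes 1/9.
Priya is living and takes 1/9.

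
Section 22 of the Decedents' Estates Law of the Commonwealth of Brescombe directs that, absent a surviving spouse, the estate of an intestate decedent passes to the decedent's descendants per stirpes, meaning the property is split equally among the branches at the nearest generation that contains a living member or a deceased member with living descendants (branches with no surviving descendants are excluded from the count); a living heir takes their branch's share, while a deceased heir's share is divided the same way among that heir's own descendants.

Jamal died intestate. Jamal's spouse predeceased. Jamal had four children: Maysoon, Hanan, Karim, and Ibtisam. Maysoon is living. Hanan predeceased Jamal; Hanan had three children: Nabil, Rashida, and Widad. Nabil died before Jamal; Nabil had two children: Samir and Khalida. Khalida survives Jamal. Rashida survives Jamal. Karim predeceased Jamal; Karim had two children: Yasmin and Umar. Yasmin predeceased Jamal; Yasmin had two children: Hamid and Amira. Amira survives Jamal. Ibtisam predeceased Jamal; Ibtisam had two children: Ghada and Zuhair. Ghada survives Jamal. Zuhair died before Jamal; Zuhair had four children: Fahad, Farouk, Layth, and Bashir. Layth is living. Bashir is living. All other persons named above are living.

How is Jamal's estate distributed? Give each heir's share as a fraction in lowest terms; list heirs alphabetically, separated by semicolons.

There is no surviving spouse, so the entire estate passes to Jamal's descendants per stirpes.
The estate is divided into 4 equal shares of 1/4 among Maysoon, Hanan, Karim, Ibtisam.
Maysoon is living and takes 1/4.
Hanan predeceased; the 1/4 allotted to Hanan's branch passes to Hanan's issue by representation.
The 1/4 is divided into 3 equal shares of 1/12 among Nabil, Rashida, Widad.
Nabil predeceased; the 1/12 allotted to Nabil's branch passes to Nabil's issue by representation.
The 1/12 is divided into 2 equal shares of 1/24 among Samir, Khalida.
Samir is living and takes 1/24.
Khalida is living and takes 1/24.
Rashida is living and takes 1/12.
Widad is living and takes 1/12.
Karim predeceased; the 1/4 allotted to Karim's branch passes to Karim's issue by representation.
The 1/4 is divided into 2 equal shares of 1/8 among Yasmin, Umar.
Yasmin predeceased; the 1/8 allotted to Yasmin's branch passes to Yasmin's issue by representation.
The 1/8 is divided into 2 equal shares of 1/16 among Hamid, Amira.
Hamid is living and takes 1/16.
Amira is living and takes 1/16.
Umar is living and takes 1/8.
Ibtisam predeceased; the 1/4 allotted to Ibtisam's branch passes to Ibtisam's issue by representation.
The 1/4 is divided into 2 equal shares of 1/8 among Ghada, Zuhair.
Ghada is living and takes 1/8.
Zuhair predeceased; the 1/8 allotted to Zuhair's branch passes to Zuhair's issue by representation.
The 1/8 is divided into 4 equal shares of 1/32 among Fahad, Farouk, Layth, Bashir.
Fahad is living and takes 1/32.
Farouk is living and takes 1/32.
Layth is living and takes 1/32.
Bashir is living and takes 1/32.

Amira 1/16; Bashir 1/32; Fahad 1/32; Farouk 1/32; Ghada 1/8; Hamid 1/16; Khalida 1/24; Layth 1/32; Maysoon 1/4; Rashida 1/12; Samir 1/24; Umar 1/8; Widad 1/12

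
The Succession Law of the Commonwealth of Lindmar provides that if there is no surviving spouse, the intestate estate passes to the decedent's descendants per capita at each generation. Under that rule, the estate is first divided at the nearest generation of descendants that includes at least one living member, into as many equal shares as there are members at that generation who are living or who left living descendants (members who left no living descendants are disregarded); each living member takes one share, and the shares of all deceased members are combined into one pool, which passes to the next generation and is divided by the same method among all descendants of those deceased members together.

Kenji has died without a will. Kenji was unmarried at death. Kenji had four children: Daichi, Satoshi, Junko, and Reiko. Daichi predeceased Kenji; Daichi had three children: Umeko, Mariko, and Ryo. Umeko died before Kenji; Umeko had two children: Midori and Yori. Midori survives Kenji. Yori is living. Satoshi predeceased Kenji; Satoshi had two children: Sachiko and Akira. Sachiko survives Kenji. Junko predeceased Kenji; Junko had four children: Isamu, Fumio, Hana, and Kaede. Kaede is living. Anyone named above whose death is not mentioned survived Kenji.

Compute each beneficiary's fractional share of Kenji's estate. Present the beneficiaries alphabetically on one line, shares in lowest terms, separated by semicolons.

There is no surviving spouse, so the entire estate passes to Kenji's descendants per capita at each generation.
At generation 1 (Daichi, Satoshi, Junko, Reiko) there are 4 shares of (1)/4 = 1/4 each.
Living: Reiko — each takes 1/4.
Deceased: Daichi, Satoshi, and Junko. Their combined 3/4 is pooled and carried to generation 2.
At generation 2 (Umeko, Mariko, Ryo, Sachiko, Akira, Isamu, Fumio, Hana, Kaede) there are 9 shares of (3/4)/9 = 1/12 each.
Living: Mariko, Ryo, Sachiko, Akira, Isamu, Fumio, Hana, and Kaede — each takes 1/12.
Deceased: Umeko. That 1/12 share is carried to generation 3.
At generation 3 (Midori, Yori) there are 2 shares of (1/12)/2 = 1/24 each.
Living: Midori and Yori — each takes 1/24.

Akira 1/12; Fumio 1/12; Hana 1/12; Isamu 1/12; Kaede 1/12; Mariko 1/12; Midori 1/24; Reiko 1/4; Ryo 1/12; Sachiko 1/12; Yori 1/24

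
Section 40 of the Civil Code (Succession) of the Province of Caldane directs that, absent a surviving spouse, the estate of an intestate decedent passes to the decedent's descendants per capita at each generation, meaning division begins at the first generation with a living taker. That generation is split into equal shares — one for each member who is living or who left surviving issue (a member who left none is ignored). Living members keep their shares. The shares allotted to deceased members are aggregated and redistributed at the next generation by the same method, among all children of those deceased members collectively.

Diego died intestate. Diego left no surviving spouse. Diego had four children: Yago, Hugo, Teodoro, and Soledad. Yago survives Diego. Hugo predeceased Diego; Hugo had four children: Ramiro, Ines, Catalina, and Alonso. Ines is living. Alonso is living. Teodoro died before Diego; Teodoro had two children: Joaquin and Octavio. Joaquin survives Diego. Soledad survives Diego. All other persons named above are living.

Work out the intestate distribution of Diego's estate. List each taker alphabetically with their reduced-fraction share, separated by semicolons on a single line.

Alonso 1/12; Catalina 1/12; Ines 1/12; Joaquin 1/12; Octavio 1/12; Ramiro 1/12; Soledad 1/4; Yago 1/4

There is no surviving spouse, so the entire estate passes to Diego's descendants per capita at each generation.
At generation 1 (Yago, Hugo, Teodoro, Soledad) there are 4 shares of (1)/4 = 1/4 each.
Living: Yago and Soledad — each takes 1/4.
Deceased: Hugo and Teodoro. Their combined 1/2 is pooled and carried to generation 2.
At generation 2 (Ramiro, Ines, Catalina, Alonso, Joaquin, Octavio) there are 6 shares of (1/2)/6 = 1/12 each.
Living: Ramiro, Ines, Catalina, Alonso, Joaquin, and Octavio — each takes 1/12.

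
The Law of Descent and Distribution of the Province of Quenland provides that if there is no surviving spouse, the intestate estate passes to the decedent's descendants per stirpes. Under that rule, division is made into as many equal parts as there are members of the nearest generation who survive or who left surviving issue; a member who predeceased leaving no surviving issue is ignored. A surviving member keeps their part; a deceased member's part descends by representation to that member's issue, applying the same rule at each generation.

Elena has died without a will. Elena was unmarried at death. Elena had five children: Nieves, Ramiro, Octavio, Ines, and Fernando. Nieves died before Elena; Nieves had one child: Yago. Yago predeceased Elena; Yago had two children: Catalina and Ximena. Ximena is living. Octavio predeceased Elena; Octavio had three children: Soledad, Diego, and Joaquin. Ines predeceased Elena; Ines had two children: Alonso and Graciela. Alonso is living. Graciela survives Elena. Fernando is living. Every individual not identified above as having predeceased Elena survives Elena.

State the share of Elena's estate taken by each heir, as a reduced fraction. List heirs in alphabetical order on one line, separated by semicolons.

Alonso 1/10; Catalina 1/10; Diego 1/15; Fernando 1/5; Graciela 1/10; Joaquin 1/15; Ramiro 1/5; Soledad 1/15; Ximena 1/10

There is no surviving spouse, so the entire estate passes to Elena's descendants per stirpes.
The estate is divided into 5 equal shares of 1/5 among Nieves, Ramiro, Octavio, Ines, Fernando.
Nieves predeceased; the 1/5 allotted to Nieves's branch passes to Nieves's issue by representation.
Yago's line is the sole branch at this level, so the full 1/5 passes to Yago's issue by representation.
The 1/5 is divided into 2 equal shares of 1/10 among Catalina, Ximena.
Catalina is living and takes 1/10.
Ximena is living and takes 1/10.
Ramiro is living and takes 1/5.
Octavio predeceased; the 1/5 allotted to Octavio's branch passes to Octavio's issue by representation.
The 1/5 is divided into 3 equal shares of 1/15 among Soledad, Diego, Joaquin.
Soledad is living and takes 1/15.
Diego is living and takes 1/15.
Joaquin is living and takes 1/15.
Ines predeceased; the 1/5 allotted to Ines's branch passes to Ines's issue by representation.
The 1/5 is divided into 2 equal shares of 1/10 among Alonso, Graciela.
Alonso is living and takes 1/10.
Graciela is living and takes 1/10.
Fernando is living and takes 1/5.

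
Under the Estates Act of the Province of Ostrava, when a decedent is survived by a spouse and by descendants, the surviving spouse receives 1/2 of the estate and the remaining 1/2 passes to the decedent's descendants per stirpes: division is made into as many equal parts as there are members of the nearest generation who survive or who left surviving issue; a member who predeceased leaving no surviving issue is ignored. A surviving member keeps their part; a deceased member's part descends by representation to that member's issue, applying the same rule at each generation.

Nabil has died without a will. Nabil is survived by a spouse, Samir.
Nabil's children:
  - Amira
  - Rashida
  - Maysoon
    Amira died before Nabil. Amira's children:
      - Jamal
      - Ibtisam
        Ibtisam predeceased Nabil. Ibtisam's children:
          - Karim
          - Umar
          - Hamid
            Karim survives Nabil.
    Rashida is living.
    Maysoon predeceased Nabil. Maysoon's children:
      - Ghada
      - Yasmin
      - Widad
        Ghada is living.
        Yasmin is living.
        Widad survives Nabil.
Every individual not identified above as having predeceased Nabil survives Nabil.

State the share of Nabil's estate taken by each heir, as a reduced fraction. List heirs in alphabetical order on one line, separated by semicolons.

Samir, as surviving spouse, takes 1/2.
The remaining 1/2 passes to Nabil's descendants per stirpes.
The 1/2 is divided into 3 equal shares of 1/6 among Amira, Rashida, Maysoon.
Amira predeceased; the 1/6 allotted to Amira's branch passes to Amira's issue by representation.
The 1/6 is divided into 2 equal shares of 1/12 among Jamal, Ibtisam.
Jamal is living and takes 1/12.
Ibtisam predeceased; the 1/12 allotted to Ibtisam's branch passes to Ibtisam's issue by representation.
The 1/12 is divided into 3 equal shares of 1/36 among Karim, Umar, Hamid.
Karim is living and takes 1/36.
Umar is living and takes 1/36.
Hamid is living and takes 1/36.
Rashida is living and takes 1/6.
Maysoon predeceased; the 1/6 allotted to Maysoon's branch passes to Maysoon's issue by representation.
The 1/6 is divided into 3 equal shares of 1/18 among Ghada, Yasmin, Widad.
Ghada is living and takes 1/18.
Yasmin is living and takes 1/18.
Widad is living and takes 1/18.

Ghada 1/18; Hamid 1/36; Jamal 1/12; Karim 1/36; Rashida 1/6; Samir 1/2; Umar 1/36; Widad 1/18; Yasmin 1/18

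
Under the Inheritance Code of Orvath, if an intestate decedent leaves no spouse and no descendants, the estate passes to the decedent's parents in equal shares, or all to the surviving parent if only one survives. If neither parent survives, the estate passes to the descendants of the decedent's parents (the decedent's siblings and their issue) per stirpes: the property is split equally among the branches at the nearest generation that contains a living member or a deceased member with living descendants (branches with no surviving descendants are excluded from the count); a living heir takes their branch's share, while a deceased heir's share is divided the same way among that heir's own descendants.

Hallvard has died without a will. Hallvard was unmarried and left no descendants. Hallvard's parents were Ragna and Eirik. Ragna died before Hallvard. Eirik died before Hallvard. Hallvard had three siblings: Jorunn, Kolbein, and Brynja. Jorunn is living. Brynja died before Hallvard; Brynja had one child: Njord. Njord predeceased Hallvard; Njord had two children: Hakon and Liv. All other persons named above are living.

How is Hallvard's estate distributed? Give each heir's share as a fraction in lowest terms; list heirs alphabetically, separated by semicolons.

Hakon 1/6; Jorunn 1/3; Kolbein 1/3; Liv 1/6

Neither parent survives and there are no descendants, so the estate passes to Hallvard's siblings and their issue per stirpes.
The estate is divided into 3 equal shares of 1/3 among Jorunn, Kolbein, Brynja.
Jorunn is living and takes 1/3.
Kolbein is living and takes 1/3.
Brynja predeceased; the 1/3 allotted to Brynja's branch passes to Brynja's issue by representation.
Njord's line is the sole branch at this level, so the full 1/3 passes to Njord's issue by representation.
The 1/3 is divided into 2 equal shares of 1/6 among Hakon, Liv.
Hakon is living and takes 1/6.
Liv is living and takes 1/6.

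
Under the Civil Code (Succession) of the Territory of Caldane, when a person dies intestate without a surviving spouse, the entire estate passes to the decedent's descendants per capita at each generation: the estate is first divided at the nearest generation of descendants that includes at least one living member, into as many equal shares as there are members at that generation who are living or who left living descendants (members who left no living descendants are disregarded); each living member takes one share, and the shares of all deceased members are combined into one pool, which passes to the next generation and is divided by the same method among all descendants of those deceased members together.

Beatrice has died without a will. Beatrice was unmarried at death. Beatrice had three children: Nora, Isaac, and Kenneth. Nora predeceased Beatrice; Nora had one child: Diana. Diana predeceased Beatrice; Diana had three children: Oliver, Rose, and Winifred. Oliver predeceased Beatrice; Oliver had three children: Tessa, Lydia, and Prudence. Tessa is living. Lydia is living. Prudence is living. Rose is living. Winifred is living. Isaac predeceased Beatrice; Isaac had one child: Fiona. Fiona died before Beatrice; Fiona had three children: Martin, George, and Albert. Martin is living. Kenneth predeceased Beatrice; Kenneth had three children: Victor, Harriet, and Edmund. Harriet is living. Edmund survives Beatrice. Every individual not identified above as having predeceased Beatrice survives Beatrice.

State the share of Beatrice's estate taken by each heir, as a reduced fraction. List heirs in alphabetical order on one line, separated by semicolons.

Albert 1/15; Edmund 1/5; George 1/15; Harriet 1/5; Lydia 1/45; Martin 1/15; Prudence 1/45; Rose 1/15; Tessa 1/45; Victor 1/5; Winifred 1/15

There is no surviving spouse, so the entire estate passes to Beatrice's descendants per capita at each generation.
No one at generation 1 (Nora, Isaac, Kenneth) is living; moving to the next generation.
At generation 2 (Diana, Fiona, Victor, Harriet, Edmund) there are 5 shares of (1)/5 = 1/5 each.
Living: Victor, Harriet, and Edmund — each takes 1/5.
Deceased: Diana and Fiona. Their combined 2/5 is pooled and carried to generation 3.
At generation 3 (Oliver, Rose, Winifred, Martin, George, Albert) there are 6 shares of (2/5)/6 = 1/15 each.
Living: Rose, Winifred, Martin, George, and Albert — each takes 1/15.
Deceased: Oliver. That 1/15 share is carried to generation 4.
At generation 4 (Tessa, Lydia, Prudence) there are 3 shares of (1/15)/3 = 1/45 each.
Living: Tessa, Lydia, and Prudence — each takes 1/45.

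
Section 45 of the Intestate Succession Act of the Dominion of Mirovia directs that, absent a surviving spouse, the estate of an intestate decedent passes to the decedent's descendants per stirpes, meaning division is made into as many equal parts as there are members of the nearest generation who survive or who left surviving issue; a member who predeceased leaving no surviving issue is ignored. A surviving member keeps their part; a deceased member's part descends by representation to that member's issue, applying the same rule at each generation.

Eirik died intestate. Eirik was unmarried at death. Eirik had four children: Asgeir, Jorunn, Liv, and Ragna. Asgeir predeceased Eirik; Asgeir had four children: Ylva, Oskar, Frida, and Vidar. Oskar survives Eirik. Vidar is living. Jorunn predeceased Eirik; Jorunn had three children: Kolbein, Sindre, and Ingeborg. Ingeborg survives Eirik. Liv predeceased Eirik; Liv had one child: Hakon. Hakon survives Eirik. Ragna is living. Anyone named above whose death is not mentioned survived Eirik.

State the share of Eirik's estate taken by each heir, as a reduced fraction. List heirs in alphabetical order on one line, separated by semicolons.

Frida 1/16; Hakon 1/4; Ingeborg 1/12; Kolbein 1/12; Oskar 1/16; Ragna 1/4; Sindre 1/12; Vidar 1/16; Ylva 1/16

There is no surviving spouse, so the entire estate passes to Eirik's descendants per stirpes.
The estate is divided into 4 equal shares of 1/4 among Asgeir, Jorunn, Liv, Ragna.
Asgeir predeceased; the 1/4 allotted to Asgeir's branch passes to Asgeir's issue by representation.
The 1/4 is divided into 4 equal shares of 1/16 among Ylva, Oskar, Frida, Vidar.
Ylva is living and takes 1/16.
Oskar is living and takes 1/16.
Frida is living and takes 1/16.
Vidar is living and takes 1/16.
Jorunn predeceased; the 1/4 allotted to Jorunn's branch passes to Jorunn's issue by representation.
The 1/4 is divided into 3 equal shares of 1/12 among Kolbein, Sindre, Ingeborg.
Kolbein is living and takes 1/12.
Sindre is living and takes 1/12.
Ingeborg is living and takes 1/12.
Liv predeceased; the 1/4 allotted to Liv's branch passes to Liv's issue by representation.
Hakon is the sole taker at this level and receives the full 1/4.
Ragna is living and takes 1/4.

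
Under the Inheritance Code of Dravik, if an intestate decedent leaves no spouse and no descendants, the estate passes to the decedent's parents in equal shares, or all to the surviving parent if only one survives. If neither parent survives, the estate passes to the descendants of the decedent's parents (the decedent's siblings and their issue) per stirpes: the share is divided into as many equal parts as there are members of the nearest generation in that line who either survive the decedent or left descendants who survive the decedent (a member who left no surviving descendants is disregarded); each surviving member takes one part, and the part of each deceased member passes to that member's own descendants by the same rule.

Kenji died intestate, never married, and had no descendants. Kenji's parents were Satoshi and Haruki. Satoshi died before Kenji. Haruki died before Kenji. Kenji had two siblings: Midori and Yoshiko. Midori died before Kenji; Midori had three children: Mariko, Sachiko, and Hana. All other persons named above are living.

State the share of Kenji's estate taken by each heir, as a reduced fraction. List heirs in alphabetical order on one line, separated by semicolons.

Neither parent survives and there are no descendants, so the estate passes to Kenji's siblings and their issue per stirpes.
The estate is divided into 2 equal shares of 1/2 among Midori, Yoshiko.
Midori predeceased; the 1/2 allotted to Midori's branch passes to Midori's issue by representation.
The 1/2 is divided into 3 equal shares of 1/6 among Mariko, Sachiko, Hana.
Mariko is living and takes 1/6.
Sachiko is living and takes 1/6.
Hana is living and takes 1/6.
Yoshiko is living and takes 1/2.

Hana 1/6; Mariko 1/6; Sachiko 1/6; Yoshiko 1/2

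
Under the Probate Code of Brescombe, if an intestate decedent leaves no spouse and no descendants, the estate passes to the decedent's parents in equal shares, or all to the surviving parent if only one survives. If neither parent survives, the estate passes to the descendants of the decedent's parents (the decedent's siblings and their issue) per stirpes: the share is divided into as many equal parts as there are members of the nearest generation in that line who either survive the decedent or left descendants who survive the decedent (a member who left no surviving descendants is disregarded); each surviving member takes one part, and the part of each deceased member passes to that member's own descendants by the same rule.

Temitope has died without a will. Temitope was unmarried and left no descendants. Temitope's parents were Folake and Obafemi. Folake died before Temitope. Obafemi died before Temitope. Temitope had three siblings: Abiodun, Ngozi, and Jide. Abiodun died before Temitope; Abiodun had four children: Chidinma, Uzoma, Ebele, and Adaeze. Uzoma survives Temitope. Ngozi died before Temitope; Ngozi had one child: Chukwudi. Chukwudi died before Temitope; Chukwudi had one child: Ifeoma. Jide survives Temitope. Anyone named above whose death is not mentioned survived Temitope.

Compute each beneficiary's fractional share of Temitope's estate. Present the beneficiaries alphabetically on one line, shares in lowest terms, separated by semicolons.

Neither parent survives and there are no descendants, so the estate passes to Temitope's siblings and their issue per stirpes.
The estate is divided into 3 equal shares of 1/3 among Abiodun, Ngozi, Jide.
Abiodun predeceased; the 1/3 allotted to Abiodun's branch passes to Abiodun's issue by representation.
The 1/3 is divided into 4 equal shares of 1/12 among Chidinma, Uzoma, Ebele, Adaeze.
Chidinma is living and takes 1/12.
Uzoma is living and takes 1/12.
Ebele is living and takes 1/12.
Adaeze is living and takes 1/12.
Ngozi predeceased; the 1/3 allotted to Ngozi's branch passes to Ngozi's issue by representation.
Chukwudi's line is the sole branch at this level, so the full 1/3 passes to Chukwudi's issue by representation.
Ifeoma is the sole taker at this level and receives the full 1/3.
Jide is living and takes 1/3.

Adaeze 1/12; Chidinma 1/12; Ebele 1/12; Ifeoma 1/3; Jide 1/3; Uzoma 1/12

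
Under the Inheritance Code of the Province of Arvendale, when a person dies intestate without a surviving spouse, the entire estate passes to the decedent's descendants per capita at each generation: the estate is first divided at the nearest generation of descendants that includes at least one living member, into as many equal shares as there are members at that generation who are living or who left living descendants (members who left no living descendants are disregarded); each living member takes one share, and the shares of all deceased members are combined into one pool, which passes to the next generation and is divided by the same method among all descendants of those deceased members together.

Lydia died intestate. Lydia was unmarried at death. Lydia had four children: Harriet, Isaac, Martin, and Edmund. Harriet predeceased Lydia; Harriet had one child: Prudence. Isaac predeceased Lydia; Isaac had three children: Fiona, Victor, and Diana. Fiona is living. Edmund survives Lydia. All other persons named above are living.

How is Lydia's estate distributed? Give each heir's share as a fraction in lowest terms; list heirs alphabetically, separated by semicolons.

There is no surviving spouse, so the entire estate passes to Lydia's descendants per capita at each generation.
At generation 1 (Harriet, Isaac, Martin, Edmund) there are 4 shares of (1)/4 = 1/4 each.
Living: Martin and Edmund — each takes 1/4.
Deceased: Harriet and Isaac. Their combined 1/2 is pooled and carried to generation 2.
At generation 2 (Prudence, Fiona, Victor, Diana) there are 4 shares of (1/2)/4 = 1/8 each.
Living: Prudence, Fiona, Victor, and Diana — each takes 1/8.

Diana 1/8; Edmund 1/4; Fiona 1/8; Martin 1/4; Prudence 1/8; Victor 1/8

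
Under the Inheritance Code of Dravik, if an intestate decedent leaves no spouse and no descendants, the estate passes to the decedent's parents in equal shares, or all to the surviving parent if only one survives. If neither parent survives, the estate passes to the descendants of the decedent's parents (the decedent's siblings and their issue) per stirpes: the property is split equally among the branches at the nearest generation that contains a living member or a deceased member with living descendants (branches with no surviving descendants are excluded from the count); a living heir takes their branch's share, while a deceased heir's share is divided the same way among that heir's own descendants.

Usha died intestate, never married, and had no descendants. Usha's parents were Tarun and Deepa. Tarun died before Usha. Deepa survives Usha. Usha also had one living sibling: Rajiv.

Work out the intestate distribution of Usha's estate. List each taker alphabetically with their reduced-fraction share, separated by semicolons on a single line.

Deepa 1

Only one parent, Deepa, survives, so Deepa takes the entire estate. The siblings take nothing because a surviving parent has priority.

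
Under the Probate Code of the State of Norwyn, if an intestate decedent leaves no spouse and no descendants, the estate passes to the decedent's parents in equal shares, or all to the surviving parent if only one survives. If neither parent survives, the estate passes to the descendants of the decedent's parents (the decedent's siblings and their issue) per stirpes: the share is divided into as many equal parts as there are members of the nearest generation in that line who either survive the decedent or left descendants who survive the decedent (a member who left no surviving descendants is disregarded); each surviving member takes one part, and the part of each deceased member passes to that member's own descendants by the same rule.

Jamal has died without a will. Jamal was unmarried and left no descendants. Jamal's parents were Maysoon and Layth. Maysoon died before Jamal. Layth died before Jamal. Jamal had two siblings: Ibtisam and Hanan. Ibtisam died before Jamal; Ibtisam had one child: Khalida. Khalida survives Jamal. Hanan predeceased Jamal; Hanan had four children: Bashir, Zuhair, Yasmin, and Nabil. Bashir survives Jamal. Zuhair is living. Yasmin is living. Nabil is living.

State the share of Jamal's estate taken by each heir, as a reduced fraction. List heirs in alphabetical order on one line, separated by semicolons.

Bashir 1/8; Khalida 1/2; Nabil 1/8; Yasmin 1/8; Zuhair 1/8

Neither parent survives and there are no descendants, so the estate passes to Jamal's siblings and their issue per stirpes.
The estate is divided into 2 equal shares of 1/2 among Ibtisam, Hanan.
Ibtisam predeceased; the 1/2 allotted to Ibtisam's branch passes to Ibtisam's issue by representation.
Khalida is the sole taker at this level and receives the full 1/2.
Hanan predeceased; the 1/2 allotted to Hanan's branch passes to Hanan's issue by representation.
The 1/2 is divided into 4 equal shares of 1/8 among Bashir, Zuhair, Yasmin, Nabil.
Bashir is living and takes 1/8.
Zuhair is living and takes 1/8.
Yasmin is living and takes 1/8.
Nabil is living and takes 1/8.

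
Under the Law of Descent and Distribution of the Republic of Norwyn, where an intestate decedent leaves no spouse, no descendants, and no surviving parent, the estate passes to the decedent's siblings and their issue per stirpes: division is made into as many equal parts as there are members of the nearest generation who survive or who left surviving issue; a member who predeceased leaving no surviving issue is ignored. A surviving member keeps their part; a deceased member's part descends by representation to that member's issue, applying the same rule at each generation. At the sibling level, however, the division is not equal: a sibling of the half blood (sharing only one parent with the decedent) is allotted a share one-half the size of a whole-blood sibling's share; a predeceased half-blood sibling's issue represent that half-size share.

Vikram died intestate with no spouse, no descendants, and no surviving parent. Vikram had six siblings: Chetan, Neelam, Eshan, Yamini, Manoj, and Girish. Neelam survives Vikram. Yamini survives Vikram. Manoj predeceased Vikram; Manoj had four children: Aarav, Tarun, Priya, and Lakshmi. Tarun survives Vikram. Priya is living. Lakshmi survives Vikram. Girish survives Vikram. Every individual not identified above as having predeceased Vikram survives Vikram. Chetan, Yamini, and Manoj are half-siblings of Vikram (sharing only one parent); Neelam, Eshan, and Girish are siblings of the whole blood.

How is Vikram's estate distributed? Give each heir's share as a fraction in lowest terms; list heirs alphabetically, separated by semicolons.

No spouse, descendants, or parent survives, so the estate passes to Vikram's siblings per stirpes.
Half-blood siblings count for one-half the weight of whole-blood siblings at the initial division.
Dividing 1 in proportion to weights (total weight 9/2): Chetan (weight 1/2) → 1/9; Neelam (weight 1) → 2/9; Eshan (weight 1) → 2/9; Yamini (weight 1/2) → 1/9; Manoj (weight 1/2) → 1/9; Girish (weight 1) → 2/9.
Chetan is living and takes 1/9.
Neelam is living and takes 2/9.
Eshan is living and takes 2/9.
Yamini is living and takes 1/9.
Manoj predeceased; the 1/9 allotted to Manoj's branch passes to Manoj's issue by representation.
The 1/9 is divided into 4 equal shares of 1/36 among Aarav, Tarun, Priya, Lakshmi.
Aarav is living and takes 1/36.
Tarun is living and takes 1/36.
Priya is living and takes 1/36.
Lakshmi is living and takes 1/36.
Girish is living and takes 2/9.

Aarav 1/36; Chetan 1/9; Eshan 2/9; Girish 2/9; Lakshmi 1/36; Neelam 2/9; Priya 1/36; Tarun 1/36; Yamini 1/9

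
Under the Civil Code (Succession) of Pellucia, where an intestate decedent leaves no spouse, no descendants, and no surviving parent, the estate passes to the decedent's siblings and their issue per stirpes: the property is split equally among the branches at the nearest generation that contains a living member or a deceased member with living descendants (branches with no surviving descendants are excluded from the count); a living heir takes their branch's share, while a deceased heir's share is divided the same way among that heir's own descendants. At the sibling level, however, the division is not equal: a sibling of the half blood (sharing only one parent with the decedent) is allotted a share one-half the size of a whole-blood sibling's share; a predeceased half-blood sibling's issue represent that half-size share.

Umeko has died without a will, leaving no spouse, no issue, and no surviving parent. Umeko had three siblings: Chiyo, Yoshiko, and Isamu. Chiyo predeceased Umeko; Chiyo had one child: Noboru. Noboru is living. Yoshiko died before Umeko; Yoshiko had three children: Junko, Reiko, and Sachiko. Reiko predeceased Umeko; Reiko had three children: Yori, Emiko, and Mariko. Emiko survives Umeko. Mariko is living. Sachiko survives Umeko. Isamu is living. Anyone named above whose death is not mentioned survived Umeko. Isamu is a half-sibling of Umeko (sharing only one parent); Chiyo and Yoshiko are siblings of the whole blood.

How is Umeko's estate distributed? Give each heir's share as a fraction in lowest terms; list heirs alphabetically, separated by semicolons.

No spouse, descendants, or parent survives, so the estate passes to Umeko's siblings per stirpes.
Half-blood siblings count for one-half the weight of whole-blood siblings at the initial division.
Dividing 1 in proportion to weights (total weight 5/2): Chiyo (weight 1) → 2/5; Yoshiko (weight 1) → 2/5; Isamu (weight 1/2) → 1/5.
Chiyo predeceased; the 2/5 allotted to Chiyo's branch passes to Chiyo's issue by representation.
Noboru is the sole taker at this level and receives the full 2/5.
Yoshiko predeceased; the 2/5 allotted to Yoshiko's branch passes to Yoshiko's issue by representation.
The 2/5 is divided into 3 equal shares of 2/15 among Junko, Reiko, Sachiko.
Junko is living and takes 2/15.
Reiko predeceased; the 2/15 allotted to Reiko's branch passes to Reiko's issue by representation.
The 2/15 is divided into 3 equal shares of 2/45 among Yori, Emiko, Mariko.
Yori is living and takes 2/45.
Emiko is living and takes 2/45.
Mariko is living and takes 2/45.
Sachiko is living and takes 2/15.
Isamu is living and takes 1/5.

Emiko 2/45; Isamu 1/5; Junko 2/15; Mariko 2/45; Noboru 2/5; Sachiko 2/15; Yori 2/45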